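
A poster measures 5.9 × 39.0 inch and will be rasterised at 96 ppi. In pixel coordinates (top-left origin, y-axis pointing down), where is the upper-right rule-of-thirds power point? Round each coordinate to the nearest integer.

In pixels the canvas is 5.9 × 96 = 566.4 wide and 39.0 × 96 = 3744 tall.
The upper-right point is two-thirds across and one-third down:
x = 2 × 566.4/3 ≈ 378; y = 1 × 3744/3 ≈ 1248.

(378, 1248)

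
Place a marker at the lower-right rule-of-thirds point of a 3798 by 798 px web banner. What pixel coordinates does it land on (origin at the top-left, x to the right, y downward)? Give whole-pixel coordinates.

x = 2532 px, y = 532 px

The lower-right point sits two-thirds of the way across and two-thirds of the way down.
x = 2 × 3798/3 ≈ 2532; y = 2 × 798/3 ≈ 532.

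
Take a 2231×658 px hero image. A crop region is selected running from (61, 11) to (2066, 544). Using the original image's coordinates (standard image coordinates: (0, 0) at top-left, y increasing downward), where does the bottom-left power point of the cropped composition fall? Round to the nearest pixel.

Crop width = 2066 − 61 = 2005 px; one third is 668.33 px.
Crop height = 544 − 11 = 533 px; one third is 177.67 px.
The bottom-left point is one-third across and two-thirds down within the crop:
x = 61 + 1 × 668.33 ≈ 729; y = 11 + 2 × 177.67 ≈ 366.

(729, 366)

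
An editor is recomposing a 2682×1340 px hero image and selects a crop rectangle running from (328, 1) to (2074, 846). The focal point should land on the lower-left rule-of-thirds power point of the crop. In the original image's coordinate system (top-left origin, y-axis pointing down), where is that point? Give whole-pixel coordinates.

(910, 564)

Crop width = 2074 − 328 = 1746 px; one third is 582.00 px.
Crop height = 846 − 1 = 845 px; one third is 281.67 px.
The lower-left point is one-third across and two-thirds down within the crop:
x = 328 + 1 × 582.00 ≈ 910; y = 1 + 2 × 281.67 ≈ 564.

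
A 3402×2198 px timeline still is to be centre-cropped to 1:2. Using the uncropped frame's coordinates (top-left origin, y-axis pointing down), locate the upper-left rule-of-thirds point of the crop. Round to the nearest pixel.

3402/2198 > 1/2, so the 1:2 crop keeps the full height 2198 and trims width to 2198 × 1/2 = 1099.00 px.
Left offset = (3402 − 1099.00)/2 = 1151.50 px; top offset = 0.
Upper-left is one-third across and one-third down within the crop:
x = 1151.50 + 1 × 1099.00/3 ≈ 1518; y = 0.00 + 1 × 2198.00/3 ≈ 733.

x = 1518 px, y = 733 px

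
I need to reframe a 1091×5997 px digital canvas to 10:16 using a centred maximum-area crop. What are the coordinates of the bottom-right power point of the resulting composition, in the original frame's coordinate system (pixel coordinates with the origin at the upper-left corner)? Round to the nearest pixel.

1091/5997 < 10/16, so the 10:16 crop keeps the full width 1091 and trims height to 1091 × 16/10 = 1745.60 px.
Top offset = (5997 − 1745.60)/2 = 2125.70 px; left offset = 0.
Bottom-right is two-thirds across and two-thirds down within the crop:
x = 0.00 + 2 × 1091.00/3 ≈ 727; y = 2125.70 + 2 × 1745.60/3 ≈ 3289.

x = 727 px, y = 3289 px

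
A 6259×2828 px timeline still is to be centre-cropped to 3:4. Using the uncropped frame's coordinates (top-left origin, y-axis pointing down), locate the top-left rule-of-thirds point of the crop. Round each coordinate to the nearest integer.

6259/2828 > 3/4, so the 3:4 crop keeps the full height 2828 and trims width to 2828 × 3/4 = 2121.00 px.
Left offset = (6259 − 2121.00)/2 = 2069.00 px; top offset = 0.
Top-left is one-third across and one-third down within the crop:
x = 2069.00 + 1 × 2121.00/3 ≈ 2776; y = 0.00 + 1 × 2828.00/3 ≈ 943.

(2776, 943)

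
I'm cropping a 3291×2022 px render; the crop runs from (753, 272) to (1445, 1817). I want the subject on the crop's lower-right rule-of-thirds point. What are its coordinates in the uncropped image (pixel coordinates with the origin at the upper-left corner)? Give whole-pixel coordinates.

x = 1214 px, y = 1302 px

Crop width = 1445 − 753 = 692 px; one third is 230.67 px.
Crop height = 1817 − 272 = 1545 px; one third is 515.00 px.
The lower-right point is two-thirds across and two-thirds down within the crop:
x = 753 + 2 × 230.67 ≈ 1214; y = 272 + 2 × 515.00 ≈ 1302.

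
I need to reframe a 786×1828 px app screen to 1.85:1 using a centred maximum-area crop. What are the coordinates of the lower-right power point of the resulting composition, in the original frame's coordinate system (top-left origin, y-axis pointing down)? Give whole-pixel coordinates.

x = 524 px, y = 985 px

786/1828 < 1.85/1, so the 1.85:1 crop keeps the full width 786 and trims height to 786 × 1/1.85 = 424.86 px.
Top offset = (1828 − 424.86)/2 = 701.57 px; left offset = 0.
Lower-right is two-thirds across and two-thirds down within the crop:
x = 0.00 + 2 × 786.00/3 ≈ 524; y = 701.57 + 2 × 424.86/3 ≈ 985.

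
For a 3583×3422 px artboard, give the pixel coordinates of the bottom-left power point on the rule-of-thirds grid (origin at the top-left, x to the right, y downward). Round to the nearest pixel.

The bottom-left point sits one-third of the way across and two-thirds of the way down.
x = 1 × 3583/3 ≈ 1194; y = 2 × 3422/3 ≈ 2281.

(1194, 2281)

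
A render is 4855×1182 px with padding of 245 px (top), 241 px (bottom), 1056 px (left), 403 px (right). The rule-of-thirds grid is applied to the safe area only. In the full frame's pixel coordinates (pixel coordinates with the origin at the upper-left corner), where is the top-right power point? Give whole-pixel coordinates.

x = 3320 px, y = 477 px

Content width = 4855 − 1056 − 403 = 3396 px; content height = 1182 − 245 − 241 = 696 px.
Top-right is two-thirds across and one-third down within the safe area.
x = 1056 + 2 × 3396/3 = 1056 + 2264.00 ≈ 3320
y = 245 + 1 × 696/3 = 245 + 232.00 ≈ 477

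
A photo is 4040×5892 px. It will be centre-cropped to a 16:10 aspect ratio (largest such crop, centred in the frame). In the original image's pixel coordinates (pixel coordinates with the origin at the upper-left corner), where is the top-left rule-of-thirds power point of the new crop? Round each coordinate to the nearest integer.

4040/5892 < 16/10, so the 16:10 crop keeps the full width 4040 and trims height to 4040 × 10/16 = 2525.00 px.
Top offset = (5892 − 2525.00)/2 = 1683.50 px; left offset = 0.
Top-left is one-third across and one-third down within the crop:
x = 0.00 + 1 × 4040.00/3 ≈ 1347; y = 1683.50 + 1 × 2525.00/3 ≈ 2525.

x = 1347 px, y = 2525 px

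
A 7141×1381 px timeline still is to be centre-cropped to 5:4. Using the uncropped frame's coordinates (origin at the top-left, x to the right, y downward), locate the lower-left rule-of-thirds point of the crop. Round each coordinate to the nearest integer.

(3283, 921)

7141/1381 > 5/4, so the 5:4 crop keeps the full height 1381 and trims width to 1381 × 5/4 = 1726.25 px.
Left offset = (7141 − 1726.25)/2 = 2707.38 px; top offset = 0.
Lower-left is one-third across and two-thirds down within the crop:
x = 2707.38 + 1 × 1726.25/3 ≈ 3283; y = 0.00 + 2 × 1381.00/3 ≈ 921.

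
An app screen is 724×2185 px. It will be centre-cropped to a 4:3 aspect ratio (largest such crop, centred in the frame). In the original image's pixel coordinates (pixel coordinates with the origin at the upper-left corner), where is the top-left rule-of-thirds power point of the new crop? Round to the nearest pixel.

(241, 1002)

724/2185 < 4/3, so the 4:3 crop keeps the full width 724 and trims height to 724 × 3/4 = 543.00 px.
Top offset = (2185 − 543.00)/2 = 821.00 px; left offset = 0.
Top-left is one-third across and one-third down within the crop:
x = 0.00 + 1 × 724.00/3 ≈ 241; y = 821.00 + 1 × 543.00/3 ≈ 1002.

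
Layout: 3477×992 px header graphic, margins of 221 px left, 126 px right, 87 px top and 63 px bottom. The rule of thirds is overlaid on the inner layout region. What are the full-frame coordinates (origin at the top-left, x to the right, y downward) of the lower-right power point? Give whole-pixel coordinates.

Content width = 3477 − 221 − 126 = 3130 px; content height = 992 − 87 − 63 = 842 px.
Lower-right is two-thirds across and two-thirds down within the inner layout region.
x = 221 + 2 × 3130/3 = 221 + 2086.67 ≈ 2308
y = 87 + 2 × 842/3 = 87 + 561.33 ≈ 648

(2308, 648)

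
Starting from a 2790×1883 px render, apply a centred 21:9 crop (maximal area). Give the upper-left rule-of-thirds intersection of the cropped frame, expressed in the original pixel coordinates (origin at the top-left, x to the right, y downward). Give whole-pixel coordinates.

(930, 742)

2790/1883 < 21/9, so the 21:9 crop keeps the full width 2790 and trims height to 2790 × 9/21 = 1195.71 px.
Top offset = (1883 − 1195.71)/2 = 343.64 px; left offset = 0.
Upper-left is one-third across and one-third down within the crop:
x = 0.00 + 1 × 2790.00/3 ≈ 930; y = 343.64 + 1 × 1195.71/3 ≈ 742.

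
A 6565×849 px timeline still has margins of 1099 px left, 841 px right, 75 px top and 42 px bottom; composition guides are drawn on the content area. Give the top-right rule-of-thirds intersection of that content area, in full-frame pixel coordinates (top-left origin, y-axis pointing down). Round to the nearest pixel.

(4182, 319)

Content width = 6565 − 1099 − 841 = 4625 px; content height = 849 − 75 − 42 = 732 px.
Top-right is two-thirds across and one-third down within the content area.
x = 1099 + 2 × 4625/3 = 1099 + 3083.33 ≈ 4182
y = 75 + 1 × 732/3 = 75 + 244.00 ≈ 319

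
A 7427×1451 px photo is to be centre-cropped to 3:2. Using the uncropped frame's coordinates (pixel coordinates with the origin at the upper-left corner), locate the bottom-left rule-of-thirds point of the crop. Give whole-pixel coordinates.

(3351, 967)

7427/1451 > 3/2, so the 3:2 crop keeps the full height 1451 and trims width to 1451 × 3/2 = 2176.50 px.
Left offset = (7427 − 2176.50)/2 = 2625.25 px; top offset = 0.
Bottom-left is one-third across and two-thirds down within the crop:
x = 2625.25 + 1 × 2176.50/3 ≈ 3351; y = 0.00 + 2 × 1451.00/3 ≈ 967.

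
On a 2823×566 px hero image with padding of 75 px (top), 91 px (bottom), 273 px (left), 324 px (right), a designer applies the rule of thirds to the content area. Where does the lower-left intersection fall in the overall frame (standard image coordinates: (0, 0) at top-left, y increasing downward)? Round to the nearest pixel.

x = 1015 px, y = 342 px

Content width = 2823 − 273 − 324 = 2226 px; content height = 566 − 75 − 91 = 400 px.
Lower-left is one-third across and two-thirds down within the content area.
x = 273 + 1 × 2226/3 = 273 + 742.00 ≈ 1015
y = 75 + 2 × 400/3 = 75 + 266.67 ≈ 342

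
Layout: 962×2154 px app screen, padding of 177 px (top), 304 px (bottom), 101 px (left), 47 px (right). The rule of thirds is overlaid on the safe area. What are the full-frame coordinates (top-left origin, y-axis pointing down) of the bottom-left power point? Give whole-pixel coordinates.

Content width = 962 − 101 − 47 = 814 px; content height = 2154 − 177 − 304 = 1673 px.
Bottom-left is one-third across and two-thirds down within the safe area.
x = 101 + 1 × 814/3 = 101 + 271.33 ≈ 372
y = 177 + 2 × 1673/3 = 177 + 1115.33 ≈ 1292

(372, 1292)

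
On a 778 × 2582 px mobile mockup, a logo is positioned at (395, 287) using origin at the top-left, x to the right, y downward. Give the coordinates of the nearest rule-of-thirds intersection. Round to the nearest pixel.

Third lines: x ∈ {259, 519}, y ∈ {861, 1721}.
395 is closer to x = 519; 287 is closer to y = 861.
So the nearest intersection is the upper-right power point.

x = 519 px, y = 861 px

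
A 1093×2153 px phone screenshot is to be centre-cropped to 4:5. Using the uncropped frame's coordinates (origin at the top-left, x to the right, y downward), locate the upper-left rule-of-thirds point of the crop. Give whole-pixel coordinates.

x = 364 px, y = 849 px

1093/2153 < 4/5, so the 4:5 crop keeps the full width 1093 and trims height to 1093 × 5/4 = 1366.25 px.
Top offset = (2153 − 1366.25)/2 = 393.38 px; left offset = 0.
Upper-left is one-third across and one-third down within the crop:
x = 0.00 + 1 × 1093.00/3 ≈ 364; y = 393.38 + 1 × 1366.25/3 ≈ 849.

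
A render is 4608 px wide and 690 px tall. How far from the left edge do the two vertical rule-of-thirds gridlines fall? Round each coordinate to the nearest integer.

4608 / 3 = 1536, so the vertical lines sit at one and two thirds of 4608.

x = 1536 px and x = 3072 px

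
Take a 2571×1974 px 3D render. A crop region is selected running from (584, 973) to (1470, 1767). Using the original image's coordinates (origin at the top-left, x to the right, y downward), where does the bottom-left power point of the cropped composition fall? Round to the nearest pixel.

x = 879 px, y = 1502 px

Crop width = 1470 − 584 = 886 px; one third is 295.33 px.
Crop height = 1767 − 973 = 794 px; one third is 264.67 px.
The bottom-left point is one-third across and two-thirds down within the crop:
x = 584 + 1 × 295.33 ≈ 879; y = 973 + 2 × 264.67 ≈ 1502.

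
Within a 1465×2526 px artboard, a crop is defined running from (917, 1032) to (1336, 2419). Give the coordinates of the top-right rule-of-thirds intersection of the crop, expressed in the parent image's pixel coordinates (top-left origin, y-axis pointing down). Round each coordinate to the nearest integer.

x = 1196 px, y = 1494 px

Crop width = 1336 − 917 = 419 px; one third is 139.67 px.
Crop height = 2419 − 1032 = 1387 px; one third is 462.33 px.
The top-right point is two-thirds across and one-third down within the crop:
x = 917 + 2 × 139.67 ≈ 1196; y = 1032 + 1 × 462.33 ≈ 1494.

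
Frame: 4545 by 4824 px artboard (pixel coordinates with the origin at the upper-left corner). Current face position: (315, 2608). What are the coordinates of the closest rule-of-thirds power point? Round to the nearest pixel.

(1515, 3216)

Third lines: x ∈ {1515, 3030}, y ∈ {1608, 3216}.
315 is closer to x = 1515; 2608 is closer to y = 3216.
So the nearest intersection is the lower-left power point.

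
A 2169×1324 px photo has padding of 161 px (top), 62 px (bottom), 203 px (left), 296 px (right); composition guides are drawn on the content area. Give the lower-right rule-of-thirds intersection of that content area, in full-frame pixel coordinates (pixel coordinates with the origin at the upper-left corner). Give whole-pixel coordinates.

(1316, 895)

Content width = 2169 − 203 − 296 = 1670 px; content height = 1324 − 161 − 62 = 1101 px.
Lower-right is two-thirds across and two-thirds down within the content area.
x = 203 + 2 × 1670/3 = 203 + 1113.33 ≈ 1316
y = 161 + 2 × 1101/3 = 161 + 734.00 ≈ 895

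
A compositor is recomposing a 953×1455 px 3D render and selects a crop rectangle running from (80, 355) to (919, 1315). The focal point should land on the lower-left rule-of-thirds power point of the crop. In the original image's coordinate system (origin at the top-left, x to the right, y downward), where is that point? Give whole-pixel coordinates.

x = 360 px, y = 995 px

Crop width = 919 − 80 = 839 px; one third is 279.67 px.
Crop height = 1315 − 355 = 960 px; one third is 320.00 px.
The lower-left point is one-third across and two-thirds down within the crop:
x = 80 + 1 × 279.67 ≈ 360; y = 355 + 2 × 320.00 ≈ 995.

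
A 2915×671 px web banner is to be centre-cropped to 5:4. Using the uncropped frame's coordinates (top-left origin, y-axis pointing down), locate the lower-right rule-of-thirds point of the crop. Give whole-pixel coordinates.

2915/671 > 5/4, so the 5:4 crop keeps the full height 671 and trims width to 671 × 5/4 = 838.75 px.
Left offset = (2915 − 838.75)/2 = 1038.12 px; top offset = 0.
Lower-right is two-thirds across and two-thirds down within the crop:
x = 1038.12 + 2 × 838.75/3 ≈ 1597; y = 0.00 + 2 × 671.00/3 ≈ 447.

x = 1597 px, y = 447 px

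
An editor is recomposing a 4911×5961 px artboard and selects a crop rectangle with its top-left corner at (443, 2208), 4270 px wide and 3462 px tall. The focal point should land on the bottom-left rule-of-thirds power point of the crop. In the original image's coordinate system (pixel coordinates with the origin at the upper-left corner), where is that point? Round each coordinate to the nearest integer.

One third of the crop width 4270 is 1423.33 px.
One third of the crop height 3462 is 1154.00 px.
The bottom-left point is one-third across and two-thirds down within the crop:
x = 443 + 1 × 1423.33 ≈ 1866; y = 2208 + 2 × 1154.00 ≈ 4516.

x = 1866 px, y = 4516 px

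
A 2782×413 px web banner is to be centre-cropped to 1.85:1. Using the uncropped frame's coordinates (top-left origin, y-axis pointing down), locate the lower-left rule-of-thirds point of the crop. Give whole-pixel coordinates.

(1264, 275)

2782/413 > 1.85/1, so the 1.85:1 crop keeps the full height 413 and trims width to 413 × 1.85/1 = 764.05 px.
Left offset = (2782 − 764.05)/2 = 1008.97 px; top offset = 0.
Lower-left is one-third across and two-thirds down within the crop:
x = 1008.97 + 1 × 764.05/3 ≈ 1264; y = 0.00 + 2 × 413.00/3 ≈ 275.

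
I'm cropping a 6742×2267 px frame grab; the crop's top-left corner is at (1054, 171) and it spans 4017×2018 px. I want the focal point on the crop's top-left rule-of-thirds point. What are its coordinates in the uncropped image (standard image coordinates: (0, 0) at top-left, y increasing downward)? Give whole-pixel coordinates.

(2393, 844)

One third of the crop width 4017 is 1339.00 px.
One third of the crop height 2018 is 672.67 px.
The top-left point is one-third across and one-third down within the crop:
x = 1054 + 1 × 1339.00 ≈ 2393; y = 171 + 1 × 672.67 ≈ 844.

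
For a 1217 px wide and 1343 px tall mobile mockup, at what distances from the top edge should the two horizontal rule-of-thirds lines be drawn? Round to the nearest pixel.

1343 / 3 = 447.67, so the horizontal lines sit at one and two thirds of 1343.

y = 448 px and y = 895 px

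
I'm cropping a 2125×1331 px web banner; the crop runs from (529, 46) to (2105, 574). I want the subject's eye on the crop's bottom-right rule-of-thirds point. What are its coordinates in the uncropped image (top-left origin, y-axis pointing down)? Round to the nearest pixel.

Crop width = 2105 − 529 = 1576 px; one third is 525.33 px.
Crop height = 574 − 46 = 528 px; one third is 176.00 px.
The bottom-right point is two-thirds across and two-thirds down within the crop:
x = 529 + 2 × 525.33 ≈ 1580; y = 46 + 2 × 176.00 ≈ 398.

(1580, 398)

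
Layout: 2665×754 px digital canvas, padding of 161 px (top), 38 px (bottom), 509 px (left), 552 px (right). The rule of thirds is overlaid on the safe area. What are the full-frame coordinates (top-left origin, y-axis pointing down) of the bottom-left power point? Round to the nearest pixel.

Content width = 2665 − 509 − 552 = 1604 px; content height = 754 − 161 − 38 = 555 px.
Bottom-left is one-third across and two-thirds down within the safe area.
x = 509 + 1 × 1604/3 = 509 + 534.67 ≈ 1044
y = 161 + 2 × 555/3 = 161 + 370.00 ≈ 531

(1044, 531)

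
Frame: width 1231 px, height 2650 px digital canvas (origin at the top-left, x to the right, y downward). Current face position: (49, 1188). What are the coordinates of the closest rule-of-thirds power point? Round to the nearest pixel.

Third lines: x ∈ {410, 821}, y ∈ {883, 1767}.
49 is closer to x = 410; 1188 is closer to y = 883.
So the nearest intersection is the upper-left power point.

(410, 883)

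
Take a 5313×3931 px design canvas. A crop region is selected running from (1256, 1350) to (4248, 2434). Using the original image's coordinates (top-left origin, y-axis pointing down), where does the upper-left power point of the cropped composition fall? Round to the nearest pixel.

(2253, 1711)

Crop width = 4248 − 1256 = 2992 px; one third is 997.33 px.
Crop height = 2434 − 1350 = 1084 px; one third is 361.33 px.
The upper-left point is one-third across and one-third down within the crop:
x = 1256 + 1 × 997.33 ≈ 2253; y = 1350 + 1 × 361.33 ≈ 1711.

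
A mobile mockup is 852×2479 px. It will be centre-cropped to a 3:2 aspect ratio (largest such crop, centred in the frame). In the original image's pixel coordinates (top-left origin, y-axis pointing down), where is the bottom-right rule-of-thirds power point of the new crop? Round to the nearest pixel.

852/2479 < 3/2, so the 3:2 crop keeps the full width 852 and trims height to 852 × 2/3 = 568.00 px.
Top offset = (2479 − 568.00)/2 = 955.50 px; left offset = 0.
Bottom-right is two-thirds across and two-thirds down within the crop:
x = 0.00 + 2 × 852.00/3 ≈ 568; y = 955.50 + 2 × 568.00/3 ≈ 1334.

x = 568 px, y = 1334 px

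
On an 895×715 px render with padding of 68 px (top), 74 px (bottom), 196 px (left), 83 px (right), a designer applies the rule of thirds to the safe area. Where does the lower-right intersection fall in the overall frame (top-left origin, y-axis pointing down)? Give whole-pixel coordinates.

Content width = 895 − 196 − 83 = 616 px; content height = 715 − 68 − 74 = 573 px.
Lower-right is two-thirds across and two-thirds down within the safe area.
x = 196 + 2 × 616/3 = 196 + 410.67 ≈ 607
y = 68 + 2 × 573/3 = 68 + 382.00 ≈ 450

(607, 450)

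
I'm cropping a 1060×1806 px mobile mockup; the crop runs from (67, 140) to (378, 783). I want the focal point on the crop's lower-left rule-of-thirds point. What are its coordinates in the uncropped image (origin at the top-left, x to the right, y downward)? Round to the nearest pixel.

Crop width = 378 − 67 = 311 px; one third is 103.67 px.
Crop height = 783 − 140 = 643 px; one third is 214.33 px.
The lower-left point is one-third across and two-thirds down within the crop:
x = 67 + 1 × 103.67 ≈ 171; y = 140 + 2 × 214.33 ≈ 569.

(171, 569)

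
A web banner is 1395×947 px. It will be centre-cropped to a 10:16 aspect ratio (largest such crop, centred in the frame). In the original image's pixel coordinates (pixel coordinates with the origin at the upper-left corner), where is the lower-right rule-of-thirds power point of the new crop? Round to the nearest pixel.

1395/947 > 10/16, so the 10:16 crop keeps the full height 947 and trims width to 947 × 10/16 = 591.88 px.
Left offset = (1395 − 591.88)/2 = 401.56 px; top offset = 0.
Lower-right is two-thirds across and two-thirds down within the crop:
x = 401.56 + 2 × 591.88/3 ≈ 796; y = 0.00 + 2 × 947.00/3 ≈ 631.

(796, 631)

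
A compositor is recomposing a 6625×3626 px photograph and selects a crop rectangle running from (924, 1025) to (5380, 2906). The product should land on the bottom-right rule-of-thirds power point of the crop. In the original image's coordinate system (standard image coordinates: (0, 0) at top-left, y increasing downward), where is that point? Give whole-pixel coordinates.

Crop width = 5380 − 924 = 4456 px; one third is 1485.33 px.
Crop height = 2906 − 1025 = 1881 px; one third is 627.00 px.
The bottom-right point is two-thirds across and two-thirds down within the crop:
x = 924 + 2 × 1485.33 ≈ 3895; y = 1025 + 2 × 627.00 ≈ 2279.

x = 3895 px, y = 2279 px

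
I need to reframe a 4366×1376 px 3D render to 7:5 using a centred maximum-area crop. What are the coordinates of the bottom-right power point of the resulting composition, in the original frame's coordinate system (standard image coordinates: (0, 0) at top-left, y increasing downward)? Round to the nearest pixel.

4366/1376 > 7/5, so the 7:5 crop keeps the full height 1376 and trims width to 1376 × 7/5 = 1926.40 px.
Left offset = (4366 − 1926.40)/2 = 1219.80 px; top offset = 0.
Bottom-right is two-thirds across and two-thirds down within the crop:
x = 1219.80 + 2 × 1926.40/3 ≈ 2504; y = 0.00 + 2 × 1376.00/3 ≈ 917.

(2504, 917)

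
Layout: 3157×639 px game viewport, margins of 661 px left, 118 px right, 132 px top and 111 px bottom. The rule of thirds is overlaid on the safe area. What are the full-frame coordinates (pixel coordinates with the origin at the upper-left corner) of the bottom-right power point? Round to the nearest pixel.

(2246, 396)

Content width = 3157 − 661 − 118 = 2378 px; content height = 639 − 132 − 111 = 396 px.
Bottom-right is two-thirds across and two-thirds down within the safe area.
x = 661 + 2 × 2378/3 = 661 + 1585.33 ≈ 2246
y = 132 + 2 × 396/3 = 132 + 264.00 ≈ 396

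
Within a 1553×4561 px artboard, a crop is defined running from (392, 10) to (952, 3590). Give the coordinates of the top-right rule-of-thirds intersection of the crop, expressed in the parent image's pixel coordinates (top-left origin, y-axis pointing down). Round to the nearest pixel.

Crop width = 952 − 392 = 560 px; one third is 186.67 px.
Crop height = 3590 − 10 = 3580 px; one third is 1193.33 px.
The top-right point is two-thirds across and one-third down within the crop:
x = 392 + 2 × 186.67 ≈ 765; y = 10 + 1 × 1193.33 ≈ 1203.

(765, 1203)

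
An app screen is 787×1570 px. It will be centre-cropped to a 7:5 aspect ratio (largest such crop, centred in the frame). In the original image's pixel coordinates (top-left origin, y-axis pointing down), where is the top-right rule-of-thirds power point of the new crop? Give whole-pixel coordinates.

787/1570 < 7/5, so the 7:5 crop keeps the full width 787 and trims height to 787 × 5/7 = 562.14 px.
Top offset = (1570 − 562.14)/2 = 503.93 px; left offset = 0.
Top-right is two-thirds across and one-third down within the crop:
x = 0.00 + 2 × 787.00/3 ≈ 525; y = 503.93 + 1 × 562.14/3 ≈ 691.

(525, 691)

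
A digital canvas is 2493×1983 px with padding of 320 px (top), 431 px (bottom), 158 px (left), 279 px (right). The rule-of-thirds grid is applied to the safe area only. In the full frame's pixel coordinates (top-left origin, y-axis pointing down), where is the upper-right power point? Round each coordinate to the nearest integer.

x = 1529 px, y = 731 px

Content width = 2493 − 158 − 279 = 2056 px; content height = 1983 − 320 − 431 = 1232 px.
Upper-right is two-thirds across and one-third down within the safe area.
x = 158 + 2 × 2056/3 = 158 + 1370.67 ≈ 1529
y = 320 + 1 × 1232/3 = 320 + 410.67 ≈ 731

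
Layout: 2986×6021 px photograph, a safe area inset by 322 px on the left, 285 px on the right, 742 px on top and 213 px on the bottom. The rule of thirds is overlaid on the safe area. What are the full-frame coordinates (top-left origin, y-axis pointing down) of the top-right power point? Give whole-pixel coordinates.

x = 1908 px, y = 2431 px

Content width = 2986 − 322 − 285 = 2379 px; content height = 6021 − 742 − 213 = 5066 px.
Top-right is two-thirds across and one-third down within the safe area.
x = 322 + 2 × 2379/3 = 322 + 1586.00 ≈ 1908
y = 742 + 1 × 5066/3 = 742 + 1688.67 ≈ 2431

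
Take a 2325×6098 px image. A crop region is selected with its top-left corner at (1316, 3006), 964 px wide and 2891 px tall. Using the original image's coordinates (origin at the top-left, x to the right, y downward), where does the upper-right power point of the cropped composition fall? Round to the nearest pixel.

(1959, 3970)

One third of the crop width 964 is 321.33 px.
One third of the crop height 2891 is 963.67 px.
The upper-right point is two-thirds across and one-third down within the crop:
x = 1316 + 2 × 321.33 ≈ 1959; y = 3006 + 1 × 963.67 ≈ 3970.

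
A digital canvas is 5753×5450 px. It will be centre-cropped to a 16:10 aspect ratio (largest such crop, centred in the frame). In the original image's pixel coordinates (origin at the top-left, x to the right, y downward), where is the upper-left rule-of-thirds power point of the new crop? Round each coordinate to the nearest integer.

5753/5450 < 16/10, so the 16:10 crop keeps the full width 5753 and trims height to 5753 × 10/16 = 3595.62 px.
Top offset = (5450 − 3595.62)/2 = 927.19 px; left offset = 0.
Upper-left is one-third across and one-third down within the crop:
x = 0.00 + 1 × 5753.00/3 ≈ 1918; y = 927.19 + 1 × 3595.62/3 ≈ 2126.

x = 1918 px, y = 2126 px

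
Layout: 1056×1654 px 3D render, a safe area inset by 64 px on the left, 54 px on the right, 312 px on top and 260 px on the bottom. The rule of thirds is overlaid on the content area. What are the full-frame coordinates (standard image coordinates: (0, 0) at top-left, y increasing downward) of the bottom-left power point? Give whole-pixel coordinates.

Content width = 1056 − 64 − 54 = 938 px; content height = 1654 − 312 − 260 = 1082 px.
Bottom-left is one-third across and two-thirds down within the content area.
x = 64 + 1 × 938/3 = 64 + 312.67 ≈ 377
y = 312 + 2 × 1082/3 = 312 + 721.33 ≈ 1033

(377, 1033)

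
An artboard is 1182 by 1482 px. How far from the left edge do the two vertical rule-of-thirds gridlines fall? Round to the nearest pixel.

394 px and 788 px

1182 / 3 = 394, so the vertical lines sit at one and two thirds of 1182.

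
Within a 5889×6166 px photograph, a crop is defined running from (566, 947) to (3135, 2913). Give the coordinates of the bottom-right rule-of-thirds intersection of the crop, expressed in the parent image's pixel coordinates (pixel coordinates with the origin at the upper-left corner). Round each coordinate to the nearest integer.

x = 2279 px, y = 2258 px

Crop width = 3135 − 566 = 2569 px; one third is 856.33 px.
Crop height = 2913 − 947 = 1966 px; one third is 655.33 px.
The bottom-right point is two-thirds across and two-thirds down within the crop:
x = 566 + 2 × 856.33 ≈ 2279; y = 947 + 2 × 655.33 ≈ 2258.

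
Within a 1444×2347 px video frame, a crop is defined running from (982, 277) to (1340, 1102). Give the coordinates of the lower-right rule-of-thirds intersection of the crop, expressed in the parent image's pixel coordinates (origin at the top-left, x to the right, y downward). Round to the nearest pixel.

Crop width = 1340 − 982 = 358 px; one third is 119.33 px.
Crop height = 1102 − 277 = 825 px; one third is 275.00 px.
The lower-right point is two-thirds across and two-thirds down within the crop:
x = 982 + 2 × 119.33 ≈ 1221; y = 277 + 2 × 275.00 ≈ 827.

x = 1221 px, y = 827 px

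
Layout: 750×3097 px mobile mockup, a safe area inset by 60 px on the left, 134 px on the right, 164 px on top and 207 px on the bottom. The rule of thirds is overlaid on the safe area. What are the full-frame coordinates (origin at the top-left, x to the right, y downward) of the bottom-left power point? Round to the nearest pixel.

Content width = 750 − 60 − 134 = 556 px; content height = 3097 − 164 − 207 = 2726 px.
Bottom-left is one-third across and two-thirds down within the safe area.
x = 60 + 1 × 556/3 = 60 + 185.33 ≈ 245
y = 164 + 2 × 2726/3 = 164 + 1817.33 ≈ 1981

(245, 1981)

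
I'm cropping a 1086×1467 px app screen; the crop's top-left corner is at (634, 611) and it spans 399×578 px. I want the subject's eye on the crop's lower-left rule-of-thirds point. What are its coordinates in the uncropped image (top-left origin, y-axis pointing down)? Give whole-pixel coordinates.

x = 767 px, y = 996 px

One third of the crop width 399 is 133.00 px.
One third of the crop height 578 is 192.67 px.
The lower-left point is one-third across and two-thirds down within the crop:
x = 634 + 1 × 133.00 ≈ 767; y = 611 + 2 × 192.67 ≈ 996.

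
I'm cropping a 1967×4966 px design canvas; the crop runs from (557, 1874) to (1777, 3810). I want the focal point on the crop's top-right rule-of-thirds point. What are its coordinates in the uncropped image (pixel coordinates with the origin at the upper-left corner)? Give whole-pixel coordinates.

(1370, 2519)

Crop width = 1777 − 557 = 1220 px; one third is 406.67 px.
Crop height = 3810 − 1874 = 1936 px; one third is 645.33 px.
The top-right point is two-thirds across and one-third down within the crop:
x = 557 + 2 × 406.67 ≈ 1370; y = 1874 + 1 × 645.33 ≈ 2519.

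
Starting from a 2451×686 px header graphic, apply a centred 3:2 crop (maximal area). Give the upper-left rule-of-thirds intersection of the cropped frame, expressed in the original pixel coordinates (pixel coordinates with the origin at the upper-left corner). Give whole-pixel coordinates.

x = 1054 px, y = 229 px

2451/686 > 3/2, so the 3:2 crop keeps the full height 686 and trims width to 686 × 3/2 = 1029.00 px.
Left offset = (2451 − 1029.00)/2 = 711.00 px; top offset = 0.
Upper-left is one-third across and one-third down within the crop:
x = 711.00 + 1 × 1029.00/3 ≈ 1054; y = 0.00 + 1 × 686.00/3 ≈ 229.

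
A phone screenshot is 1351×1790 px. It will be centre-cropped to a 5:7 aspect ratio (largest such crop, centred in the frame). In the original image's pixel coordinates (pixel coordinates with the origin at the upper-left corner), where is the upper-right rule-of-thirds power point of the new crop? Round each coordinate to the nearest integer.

x = 889 px, y = 597 px

1351/1790 > 5/7, so the 5:7 crop keeps the full height 1790 and trims width to 1790 × 5/7 = 1278.57 px.
Left offset = (1351 − 1278.57)/2 = 36.21 px; top offset = 0.
Upper-right is two-thirds across and one-third down within the crop:
x = 36.21 + 2 × 1278.57/3 ≈ 889; y = 0.00 + 1 × 1790.00/3 ≈ 597.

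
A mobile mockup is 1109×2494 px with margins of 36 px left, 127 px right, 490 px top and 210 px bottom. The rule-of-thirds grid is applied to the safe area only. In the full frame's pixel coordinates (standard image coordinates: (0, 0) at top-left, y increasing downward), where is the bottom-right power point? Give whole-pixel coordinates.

x = 667 px, y = 1686 px

Content width = 1109 − 36 − 127 = 946 px; content height = 2494 − 490 − 210 = 1794 px.
Bottom-right is two-thirds across and two-thirds down within the safe area.
x = 36 + 2 × 946/3 = 36 + 630.67 ≈ 667
y = 490 + 2 × 1794/3 = 490 + 1196.00 ≈ 1686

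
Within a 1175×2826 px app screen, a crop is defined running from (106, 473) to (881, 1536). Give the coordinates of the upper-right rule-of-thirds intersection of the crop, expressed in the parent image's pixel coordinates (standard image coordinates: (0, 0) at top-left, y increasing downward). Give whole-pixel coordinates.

(623, 827)

Crop width = 881 − 106 = 775 px; one third is 258.33 px.
Crop height = 1536 − 473 = 1063 px; one third is 354.33 px.
The upper-right point is two-thirds across and one-third down within the crop:
x = 106 + 2 × 258.33 ≈ 623; y = 473 + 1 × 354.33 ≈ 827.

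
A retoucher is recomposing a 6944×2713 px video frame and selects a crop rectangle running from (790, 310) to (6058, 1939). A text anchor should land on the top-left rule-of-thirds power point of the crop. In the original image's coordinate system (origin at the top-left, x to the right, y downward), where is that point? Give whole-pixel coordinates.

(2546, 853)

Crop width = 6058 − 790 = 5268 px; one third is 1756.00 px.
Crop height = 1939 − 310 = 1629 px; one third is 543.00 px.
The top-left point is one-third across and one-third down within the crop:
x = 790 + 1 × 1756.00 ≈ 2546; y = 310 + 1 × 543.00 ≈ 853.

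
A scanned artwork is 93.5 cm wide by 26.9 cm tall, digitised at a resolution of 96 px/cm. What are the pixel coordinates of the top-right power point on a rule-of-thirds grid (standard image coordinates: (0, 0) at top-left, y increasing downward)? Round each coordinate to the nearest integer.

(5984, 861)

In pixels the canvas is 93.5 × 96 = 8976 wide and 26.9 × 96 = 2582.4 tall.
The top-right point is two-thirds across and one-third down:
x = 2 × 8976/3 ≈ 5984; y = 1 × 2582.4/3 ≈ 861.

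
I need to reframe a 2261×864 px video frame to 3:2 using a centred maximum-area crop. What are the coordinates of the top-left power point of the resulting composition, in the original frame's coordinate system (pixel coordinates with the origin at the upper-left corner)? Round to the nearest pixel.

x = 915 px, y = 288 px

2261/864 > 3/2, so the 3:2 crop keeps the full height 864 and trims width to 864 × 3/2 = 1296.00 px.
Left offset = (2261 − 1296.00)/2 = 482.50 px; top offset = 0.
Top-left is one-third across and one-third down within the crop:
x = 482.50 + 1 × 1296.00/3 ≈ 915; y = 0.00 + 1 × 864.00/3 ≈ 288.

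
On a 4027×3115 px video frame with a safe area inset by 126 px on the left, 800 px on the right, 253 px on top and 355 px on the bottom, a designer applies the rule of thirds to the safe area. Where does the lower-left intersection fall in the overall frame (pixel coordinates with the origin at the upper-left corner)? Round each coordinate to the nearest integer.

Content width = 4027 − 126 − 800 = 3101 px; content height = 3115 − 253 − 355 = 2507 px.
Lower-left is one-third across and two-thirds down within the safe area.
x = 126 + 1 × 3101/3 = 126 + 1033.67 ≈ 1160
y = 253 + 2 × 2507/3 = 253 + 1671.33 ≈ 1924

(1160, 1924)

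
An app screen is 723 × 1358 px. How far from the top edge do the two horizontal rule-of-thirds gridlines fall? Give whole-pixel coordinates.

y = 453 px and y = 905 px

1358 / 3 = 452.67, so the horizontal lines sit at one and two thirds of 1358.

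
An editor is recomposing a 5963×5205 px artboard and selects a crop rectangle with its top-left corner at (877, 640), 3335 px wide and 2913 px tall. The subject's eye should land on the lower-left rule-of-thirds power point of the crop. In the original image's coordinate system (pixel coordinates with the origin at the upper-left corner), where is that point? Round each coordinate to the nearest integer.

x = 1989 px, y = 2582 px

One third of the crop width 3335 is 1111.67 px.
One third of the crop height 2913 is 971.00 px.
The lower-left point is one-third across and two-thirds down within the crop:
x = 877 + 1 × 1111.67 ≈ 1989; y = 640 + 2 × 971.00 ≈ 2582.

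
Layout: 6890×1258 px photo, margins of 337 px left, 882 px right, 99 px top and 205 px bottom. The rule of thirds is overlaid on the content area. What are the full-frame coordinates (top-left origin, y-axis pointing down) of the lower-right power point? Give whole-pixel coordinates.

x = 4118 px, y = 735 px

Content width = 6890 − 337 − 882 = 5671 px; content height = 1258 − 99 − 205 = 954 px.
Lower-right is two-thirds across and two-thirds down within the content area.
x = 337 + 2 × 5671/3 = 337 + 3780.67 ≈ 4118
y = 99 + 2 × 954/3 = 99 + 636.00 ≈ 735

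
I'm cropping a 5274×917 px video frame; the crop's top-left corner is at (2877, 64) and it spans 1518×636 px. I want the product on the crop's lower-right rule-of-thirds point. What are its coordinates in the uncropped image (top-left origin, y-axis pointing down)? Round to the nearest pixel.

One third of the crop width 1518 is 506.00 px.
One third of the crop height 636 is 212.00 px.
The lower-right point is two-thirds across and two-thirds down within the crop:
x = 2877 + 2 × 506.00 ≈ 3889; y = 64 + 2 × 212.00 ≈ 488.

x = 3889 px, y = 488 px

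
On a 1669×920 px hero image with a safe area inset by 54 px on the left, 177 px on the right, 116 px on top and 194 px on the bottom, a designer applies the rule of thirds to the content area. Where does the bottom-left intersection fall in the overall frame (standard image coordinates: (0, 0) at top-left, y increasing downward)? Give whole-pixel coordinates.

Content width = 1669 − 54 − 177 = 1438 px; content height = 920 − 116 − 194 = 610 px.
Bottom-left is one-third across and two-thirds down within the content area.
x = 54 + 1 × 1438/3 = 54 + 479.33 ≈ 533
y = 116 + 2 × 610/3 = 116 + 406.67 ≈ 523

(533, 523)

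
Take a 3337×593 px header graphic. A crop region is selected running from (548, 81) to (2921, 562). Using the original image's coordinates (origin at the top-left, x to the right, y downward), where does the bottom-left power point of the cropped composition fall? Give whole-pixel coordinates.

(1339, 402)

Crop width = 2921 − 548 = 2373 px; one third is 791.00 px.
Crop height = 562 − 81 = 481 px; one third is 160.33 px.
The bottom-left point is one-third across and two-thirds down within the crop:
x = 548 + 1 × 791.00 ≈ 1339; y = 81 + 2 × 160.33 ≈ 402.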